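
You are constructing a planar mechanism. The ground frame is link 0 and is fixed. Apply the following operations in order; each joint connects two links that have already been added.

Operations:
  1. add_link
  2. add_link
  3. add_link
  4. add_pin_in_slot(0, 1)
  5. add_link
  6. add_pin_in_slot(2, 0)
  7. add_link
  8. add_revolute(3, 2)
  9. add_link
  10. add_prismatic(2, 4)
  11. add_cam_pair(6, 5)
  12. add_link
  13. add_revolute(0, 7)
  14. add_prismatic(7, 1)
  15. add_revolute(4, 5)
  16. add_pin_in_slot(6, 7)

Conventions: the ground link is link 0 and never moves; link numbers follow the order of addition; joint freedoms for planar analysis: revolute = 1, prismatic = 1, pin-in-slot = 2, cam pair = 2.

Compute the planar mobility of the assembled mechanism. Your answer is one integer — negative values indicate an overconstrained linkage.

ground; <1,0,0>
#1 <2,0,0>
#2 <3,0,0>
#3 <4,0,0>
PS:0↔1 J2 <4,0,1>
#4 <5,0,1>
PS:2↔0 J2 <5,0,2>
#5 <6,0,2>
R:3↔2 J1 <6,1,2>
#6 <7,1,2>
P:2↔4 J1 <7,2,2>
C:6↔5 J2 <7,2,3>
#7 <8,2,3>
R:0↔7 J1 <8,3,3>
P:7↔1 J1 <8,4,3>
R:4↔5 J1 <8,5,3>
PS:6↔7 J2 <8,5,4>
3×7 − 2×5 − 1×4 = 7

M = 7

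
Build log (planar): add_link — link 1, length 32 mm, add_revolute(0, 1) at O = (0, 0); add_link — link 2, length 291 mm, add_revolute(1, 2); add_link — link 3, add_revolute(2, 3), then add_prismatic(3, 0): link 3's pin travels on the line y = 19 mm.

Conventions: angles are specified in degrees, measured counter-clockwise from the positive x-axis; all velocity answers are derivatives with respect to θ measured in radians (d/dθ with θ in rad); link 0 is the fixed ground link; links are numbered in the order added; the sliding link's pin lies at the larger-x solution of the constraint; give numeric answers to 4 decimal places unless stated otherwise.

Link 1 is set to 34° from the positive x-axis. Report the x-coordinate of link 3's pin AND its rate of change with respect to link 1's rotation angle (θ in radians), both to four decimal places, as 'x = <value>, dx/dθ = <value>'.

geometry: r = 32 mm, L = 291 mm, e = 19 mm
crank pin P = (r cos θ, r sin θ) = (26.529202, 17.894173)
h = r sin θ − e = 17.894173 − 19 = -1.105827
x = r cos θ + √(L² − h²) = 26.529202 + 290.997899 = 317.527101
dx/dθ = −r sin θ − h·r cos θ/√(L² − h²) (θ in radians; h = -1.105827) = -17.793359

x = 317.5271, dx/dθ = -17.7934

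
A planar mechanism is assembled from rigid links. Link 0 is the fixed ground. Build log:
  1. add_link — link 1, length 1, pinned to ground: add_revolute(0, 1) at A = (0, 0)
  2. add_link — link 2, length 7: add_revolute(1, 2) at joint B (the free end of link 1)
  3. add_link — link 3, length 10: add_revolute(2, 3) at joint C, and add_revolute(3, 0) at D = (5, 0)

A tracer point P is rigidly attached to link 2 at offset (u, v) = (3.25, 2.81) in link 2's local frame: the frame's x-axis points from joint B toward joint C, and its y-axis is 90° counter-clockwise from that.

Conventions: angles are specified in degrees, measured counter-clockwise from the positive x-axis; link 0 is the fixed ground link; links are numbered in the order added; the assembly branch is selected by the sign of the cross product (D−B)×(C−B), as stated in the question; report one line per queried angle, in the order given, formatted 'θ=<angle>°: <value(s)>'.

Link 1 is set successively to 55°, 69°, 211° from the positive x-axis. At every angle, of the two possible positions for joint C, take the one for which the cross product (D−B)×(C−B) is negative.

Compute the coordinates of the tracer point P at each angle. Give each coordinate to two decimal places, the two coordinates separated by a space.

A=(0,0), D=(5.00,0)
θ=55°: B = A + 1.00·(cos55°, sin55°) = (0.5736, 0.8192)
θ=55°: |BD| = 4.5016
θ=55°: circle(B,7.00) ∩ circle(D,10.00): a=-3.4139, h=6.1111
θ=55°:   candidates: C₊=(-1.6713,7.4494) cross=27.510; C₋=(-3.8953,-4.5687) cross=-27.510
θ=55°:   branch - wants cross < 0 → take C=(-3.8953,-4.5687) (cross=-27.510)
θ=55°: ex = (C−B)/|BC| = (-0.6384,-0.7697); ey = (0.7697,-0.6384)
θ=55°: P = B + 3.25·ex + 2.81·ey = (0.6616,-3.4763)
θ=69°: B = A + 1.00·(cos69°, sin69°) = (0.3584, 0.9336)
θ=69°: |BD| = 4.7346
θ=69°: circle(B,7.00) ∩ circle(D,10.00): a=-3.0186, h=6.3157
θ=69°:   candidates: C₊=(-1.3556,7.7205) cross=29.902; C₋=(-3.8463,-4.6629) cross=-29.902
θ=69°:   branch - wants cross < 0 → take C=(-3.8463,-4.6629) (cross=-29.902)
θ=69°: ex = (C−B)/|BC| = (-0.6007,-0.7995); ey = (0.7995,-0.6007)
θ=69°: P = B + 3.25·ex + 2.81·ey = (0.6528,-3.3527)
θ=211°: B = A + 1.00·(cos211°, sin211°) = (-0.8572, -0.5150)
θ=211°: |BD| = 5.8798
θ=211°: circle(B,7.00) ∩ circle(D,10.00): a=-1.3970, h=6.8592
θ=211°:   candidates: C₊=(-2.8496,6.1954) cross=40.330; C₋=(-1.6480,-7.4702) cross=-40.330
θ=211°:   branch - wants cross < 0 → take C=(-1.6480,-7.4702) (cross=-40.330)
θ=211°: ex = (C−B)/|BC| = (-0.1130,-0.9936); ey = (0.9936,-0.1130)
θ=211°: P = B + 3.25·ex + 2.81·ey = (1.5677,-4.0617)

θ=55°: 0.66 -3.48
θ=69°: 0.65 -3.35
θ=211°: 1.57 -4.06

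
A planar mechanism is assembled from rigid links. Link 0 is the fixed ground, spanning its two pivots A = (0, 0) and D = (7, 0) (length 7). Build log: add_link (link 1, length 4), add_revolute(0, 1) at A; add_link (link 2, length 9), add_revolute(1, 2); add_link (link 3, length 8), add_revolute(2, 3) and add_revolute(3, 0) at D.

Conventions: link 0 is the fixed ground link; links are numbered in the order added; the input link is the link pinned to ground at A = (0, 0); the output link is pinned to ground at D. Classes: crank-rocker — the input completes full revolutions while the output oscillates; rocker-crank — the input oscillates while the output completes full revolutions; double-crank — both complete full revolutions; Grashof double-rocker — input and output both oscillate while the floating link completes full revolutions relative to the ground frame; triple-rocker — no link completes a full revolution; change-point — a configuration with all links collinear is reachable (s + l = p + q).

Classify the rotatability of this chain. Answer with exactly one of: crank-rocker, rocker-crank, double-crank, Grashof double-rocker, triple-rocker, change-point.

lengths: ground=7, input=4, coupler=9, output=8
sorted: s=4 (shortest), l=9 (longest), p+q=15
s + l = 13 vs p + q = 15
s + l < p + q (Grashof) with shortest = input link → crank-rocker

crank-rocker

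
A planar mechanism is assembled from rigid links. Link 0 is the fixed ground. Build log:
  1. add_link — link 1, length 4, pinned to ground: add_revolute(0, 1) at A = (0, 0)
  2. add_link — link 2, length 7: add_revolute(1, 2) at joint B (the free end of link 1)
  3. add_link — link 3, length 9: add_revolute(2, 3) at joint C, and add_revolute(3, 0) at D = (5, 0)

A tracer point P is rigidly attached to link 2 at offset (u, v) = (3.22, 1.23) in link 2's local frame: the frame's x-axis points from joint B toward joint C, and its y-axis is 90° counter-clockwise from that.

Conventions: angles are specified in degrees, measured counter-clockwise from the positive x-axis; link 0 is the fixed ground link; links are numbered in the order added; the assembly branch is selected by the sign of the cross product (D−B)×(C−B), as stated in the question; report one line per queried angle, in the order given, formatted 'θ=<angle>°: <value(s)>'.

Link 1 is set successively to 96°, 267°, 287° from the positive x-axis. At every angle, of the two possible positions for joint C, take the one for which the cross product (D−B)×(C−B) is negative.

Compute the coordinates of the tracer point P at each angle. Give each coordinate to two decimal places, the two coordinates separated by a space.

A=(0,0), D=(5.00,0)
θ=96°: B = A + 4.00·(cos96°, sin96°) = (-0.4181, 3.9781)
θ=96°: |BD| = 6.7217
θ=96°: circle(B,7.00) ∩ circle(D,9.00): a=0.9805, h=6.9310
θ=96°:   candidates: C₊=(4.4742,8.9846) cross=46.588; C₋=(-3.7297,-2.1890) cross=-46.588
θ=96°:   branch - wants cross < 0 → take C=(-3.7297,-2.1890) (cross=-46.588)
θ=96°: ex = (C−B)/|BC| = (-0.4731,-0.8810); ey = (0.8810,-0.4731)
θ=96°: P = B + 3.22·ex + 1.23·ey = (-0.8578,0.5593)
θ=267°: B = A + 4.00·(cos267°, sin267°) = (-0.2093, -3.9945)
θ=267°: |BD| = 6.5646
θ=267°: circle(B,7.00) ∩ circle(D,9.00): a=0.8449, h=6.9488
θ=267°:   candidates: C₊=(-3.7672,2.0339) cross=45.616; C₋=(4.6895,-8.9946) cross=-45.616
θ=267°:   branch - wants cross < 0 → take C=(4.6895,-8.9946) (cross=-45.616)
θ=267°: ex = (C−B)/|BC| = (0.6998,-0.7143); ey = (0.7143,0.6998)
θ=267°: P = B + 3.22·ex + 1.23·ey = (2.9227,-5.4338)
θ=287°: B = A + 4.00·(cos287°, sin287°) = (1.1695, -3.8252)
θ=287°: |BD| = 5.4134
θ=287°: circle(B,7.00) ∩ circle(D,9.00): a=-0.2489, h=6.9956
θ=287°:   candidates: C₊=(-3.9498,0.9489) cross=37.870; C₋=(5.9366,-8.9511) cross=-37.870
θ=287°:   branch - wants cross < 0 → take C=(5.9366,-8.9511) (cross=-37.870)
θ=287°: ex = (C−B)/|BC| = (0.6810,-0.7323); ey = (0.7323,0.6810)
θ=287°: P = B + 3.22·ex + 1.23·ey = (4.2630,-5.3455)

θ=96°: -0.86 0.56
θ=267°: 2.92 -5.43
θ=287°: 4.26 -5.35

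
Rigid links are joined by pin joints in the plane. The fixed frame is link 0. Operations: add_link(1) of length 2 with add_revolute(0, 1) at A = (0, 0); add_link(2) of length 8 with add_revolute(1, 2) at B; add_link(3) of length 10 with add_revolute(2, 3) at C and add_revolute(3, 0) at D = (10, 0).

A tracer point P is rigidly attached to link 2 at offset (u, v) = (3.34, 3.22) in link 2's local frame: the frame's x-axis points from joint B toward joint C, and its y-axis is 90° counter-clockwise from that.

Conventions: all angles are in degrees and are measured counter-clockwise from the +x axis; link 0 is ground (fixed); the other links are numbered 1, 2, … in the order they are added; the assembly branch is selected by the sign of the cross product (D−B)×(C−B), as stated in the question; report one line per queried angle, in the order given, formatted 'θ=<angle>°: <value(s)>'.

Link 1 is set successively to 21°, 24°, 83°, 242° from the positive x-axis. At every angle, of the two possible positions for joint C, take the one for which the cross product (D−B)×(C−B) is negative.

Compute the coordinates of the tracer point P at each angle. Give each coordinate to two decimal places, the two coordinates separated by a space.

A=(0,0), D=(10.00,0)
θ=21°: B = A + 2.00·(cos21°, sin21°) = (1.8672, 0.7167)
θ=21°: |BD| = 8.1644
θ=21°: circle(B,8.00) ∩ circle(D,10.00): a=1.8775, h=7.7766
θ=21°:   candidates: C₊=(4.4201,8.2985) cross=63.491; C₋=(3.0547,-7.1946) cross=-63.491
θ=21°:   branch - wants cross < 0 → take C=(3.0547,-7.1946) (cross=-63.491)
θ=21°: ex = (C−B)/|BC| = (0.1484,-0.9889); ey = (0.9889,0.1484)
θ=21°: P = B + 3.34·ex + 3.22·ey = (5.5473,-2.1083)
θ=24°: B = A + 2.00·(cos24°, sin24°) = (1.8271, 0.8135)
θ=24°: |BD| = 8.2133
θ=24°: circle(B,8.00) ∩ circle(D,10.00): a=1.9151, h=7.7674
θ=24°:   candidates: C₊=(4.5021,8.3530) cross=63.796; C₋=(2.9634,-7.1054) cross=-63.796
θ=24°:   branch - wants cross < 0 → take C=(2.9634,-7.1054) (cross=-63.796)
θ=24°: ex = (C−B)/|BC| = (0.1420,-0.9899); ey = (0.9899,0.1420)
θ=24°: P = B + 3.34·ex + 3.22·ey = (5.4889,-2.0353)
θ=83°: B = A + 2.00·(cos83°, sin83°) = (0.2437, 1.9851)
θ=83°: |BD| = 9.9562
θ=83°: circle(B,8.00) ∩ circle(D,10.00): a=3.1702, h=7.3451
θ=83°:   candidates: C₊=(4.8147,8.5506) cross=73.129; C₋=(1.8858,-5.8446) cross=-73.129
θ=83°:   branch - wants cross < 0 → take C=(1.8858,-5.8446) (cross=-73.129)
θ=83°: ex = (C−B)/|BC| = (0.2053,-0.9787); ey = (0.9787,0.2053)
θ=83°: P = B + 3.34·ex + 3.22·ey = (4.0807,-0.6229)
θ=242°: B = A + 2.00·(cos242°, sin242°) = (-0.9389, -1.7659)
θ=242°: |BD| = 11.0806
θ=242°: circle(B,8.00) ∩ circle(D,10.00): a=3.9158, h=6.9761
θ=242°:   candidates: C₊=(1.8150,5.7451) cross=77.299; C₋=(4.0386,-8.0288) cross=-77.299
θ=242°:   branch - wants cross < 0 → take C=(4.0386,-8.0288) (cross=-77.299)
θ=242°: ex = (C−B)/|BC| = (0.6222,-0.7829); ey = (0.7829,0.6222)
θ=242°: P = B + 3.34·ex + 3.22·ey = (3.6600,-2.3772)

θ=21°: 5.55 -2.11
θ=24°: 5.49 -2.04
θ=83°: 4.08 -0.62
θ=242°: 3.66 -2.38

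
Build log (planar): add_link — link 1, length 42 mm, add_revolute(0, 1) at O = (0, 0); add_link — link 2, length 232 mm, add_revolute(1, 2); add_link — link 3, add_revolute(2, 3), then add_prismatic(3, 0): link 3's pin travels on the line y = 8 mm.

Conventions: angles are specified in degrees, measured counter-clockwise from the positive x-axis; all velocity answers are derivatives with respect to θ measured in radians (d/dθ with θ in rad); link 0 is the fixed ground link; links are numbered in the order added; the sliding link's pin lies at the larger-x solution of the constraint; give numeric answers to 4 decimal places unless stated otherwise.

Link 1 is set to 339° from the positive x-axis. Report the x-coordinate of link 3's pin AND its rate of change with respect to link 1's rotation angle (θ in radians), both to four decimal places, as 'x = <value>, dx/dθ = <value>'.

geometry: r = 42 mm, L = 232 mm, e = 8 mm
crank pin P = (r cos θ, r sin θ) = (39.210378, -15.051454)
h = r sin θ − e = -15.051454 − 8 = -23.051454
x = r cos θ + √(L² − h²) = 39.210378 + 230.851967 = 270.062344
dx/dθ = −r sin θ − h·r cos θ/√(L² − h²) (θ in radians; h = -23.051454) = 18.966760

x = 270.0623, dx/dθ = 18.9668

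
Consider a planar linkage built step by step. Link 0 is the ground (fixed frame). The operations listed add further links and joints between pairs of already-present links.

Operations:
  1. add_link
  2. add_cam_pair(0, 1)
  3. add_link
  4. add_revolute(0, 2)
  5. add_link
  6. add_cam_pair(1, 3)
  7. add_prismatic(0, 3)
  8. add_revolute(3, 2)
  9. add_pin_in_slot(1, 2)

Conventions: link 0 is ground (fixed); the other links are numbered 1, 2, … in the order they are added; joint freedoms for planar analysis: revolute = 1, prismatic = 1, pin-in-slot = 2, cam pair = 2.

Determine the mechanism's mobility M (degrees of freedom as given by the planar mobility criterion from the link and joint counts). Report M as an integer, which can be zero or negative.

(L,J1,J2)=(1,0,0); link0 fixed
link1: (2,0,0)
C 0-1 [J2]: (2,0,1)
link2: (3,0,1)
R 0-2 [J1]: (3,1,1)
link3: (4,1,1)
C 1-3 [J2]: (4,1,2)
P 0-3 [J1]: (4,2,2)
R 3-2 [J1]: (4,3,2)
PS 1-2 [J2]: (4,3,3)
Grübler: 3·3 − 2·3 − 3 = 0

M = 0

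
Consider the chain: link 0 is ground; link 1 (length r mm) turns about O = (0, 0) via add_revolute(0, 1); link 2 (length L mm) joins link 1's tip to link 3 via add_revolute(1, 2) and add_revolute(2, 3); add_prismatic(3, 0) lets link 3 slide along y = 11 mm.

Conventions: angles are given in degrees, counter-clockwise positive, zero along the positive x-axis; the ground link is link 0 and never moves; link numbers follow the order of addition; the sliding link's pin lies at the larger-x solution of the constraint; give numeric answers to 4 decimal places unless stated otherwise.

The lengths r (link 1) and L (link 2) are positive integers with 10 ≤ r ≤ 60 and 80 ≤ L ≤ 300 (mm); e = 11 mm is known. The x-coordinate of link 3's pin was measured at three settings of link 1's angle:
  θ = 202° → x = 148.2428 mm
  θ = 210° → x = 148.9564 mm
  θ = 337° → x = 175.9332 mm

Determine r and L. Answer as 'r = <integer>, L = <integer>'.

constraint per measurement: (x − r cos θ)² + (r sin θ − e)² = L²
subtracting the θ₁ and θ₂ equations cancels the r² and L² terms:
r = (x₁² − x₂²) / (2[(x₁cos θ₁ + e sin θ₁) − (x₂cos θ₂ + e sin θ₂)]) = 15.0009 → r = 15
L² = (x₁ − r cos θ₁)² + (r sin θ₁ − e)² = 26568.9978 → L = 163.0000 → L = 163
check at θ₃=337°: x = 175.9332 (printed 175.9332) ✓

r = 15, L = 163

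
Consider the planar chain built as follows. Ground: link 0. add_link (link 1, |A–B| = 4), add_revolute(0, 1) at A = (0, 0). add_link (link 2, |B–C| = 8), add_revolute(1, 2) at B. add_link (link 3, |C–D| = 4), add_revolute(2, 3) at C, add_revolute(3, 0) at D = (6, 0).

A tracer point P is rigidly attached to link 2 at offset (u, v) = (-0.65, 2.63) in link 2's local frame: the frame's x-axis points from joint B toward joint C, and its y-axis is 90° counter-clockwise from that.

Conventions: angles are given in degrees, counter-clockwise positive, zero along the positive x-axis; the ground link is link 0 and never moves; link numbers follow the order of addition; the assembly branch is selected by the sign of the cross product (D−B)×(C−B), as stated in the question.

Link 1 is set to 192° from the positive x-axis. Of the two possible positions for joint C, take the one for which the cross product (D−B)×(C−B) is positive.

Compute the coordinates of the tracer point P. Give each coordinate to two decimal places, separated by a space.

A=(0,0), D=(6.00,0)
B = A + 4.00·(cos192°, sin192°) = (-3.9126, -0.8316)
|BD| = 9.9474
circle(B,8.00) ∩ circle(D,4.00): a=7.3864, h=3.0726
  candidates: C₊=(3.1911,2.8478) cross=30.565; C₋=(3.7048,-3.2760) cross=-30.565
  branch + wants cross > 0 → take C=(3.1911,2.8478) (cross=30.565)
ex = (C−B)/|BC| = (0.8880,0.4599); ey = (-0.4599,0.8880)
P = B + -0.65·ex + 2.63·ey = (-5.6994,1.2047)

-5.70 1.20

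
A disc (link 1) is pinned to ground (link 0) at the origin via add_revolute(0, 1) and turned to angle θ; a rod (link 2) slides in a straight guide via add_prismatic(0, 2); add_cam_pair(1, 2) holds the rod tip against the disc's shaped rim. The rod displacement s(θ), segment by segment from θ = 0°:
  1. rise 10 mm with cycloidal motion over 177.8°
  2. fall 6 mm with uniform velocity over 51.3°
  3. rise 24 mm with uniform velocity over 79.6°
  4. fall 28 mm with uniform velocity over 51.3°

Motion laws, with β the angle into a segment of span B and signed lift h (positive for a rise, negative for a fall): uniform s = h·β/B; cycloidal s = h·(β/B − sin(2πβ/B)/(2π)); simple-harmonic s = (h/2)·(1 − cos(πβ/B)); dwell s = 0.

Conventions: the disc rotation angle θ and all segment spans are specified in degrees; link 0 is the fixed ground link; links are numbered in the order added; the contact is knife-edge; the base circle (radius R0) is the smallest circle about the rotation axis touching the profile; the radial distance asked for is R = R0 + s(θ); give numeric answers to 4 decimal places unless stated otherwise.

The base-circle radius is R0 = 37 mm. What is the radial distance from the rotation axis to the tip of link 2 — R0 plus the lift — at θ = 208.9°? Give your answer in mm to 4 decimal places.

segment 1 (0° to 177.8°, cycloidal, h = 10) is passed completely: s = 0.0000 + (10) = 10.0000
θ = 208.9° falls in segment 2 (177.8° to 229.1°, uniform, h = -6): β = 208.9 − 177.8 = 31.1°, B = 51.3°; Δs = -6·31.1/51.3 = -3.6374; s = 10.0000 − 3.6374 = 6.3626
R = R0 + s = 37 + 6.3626 = 43.3626

43.3626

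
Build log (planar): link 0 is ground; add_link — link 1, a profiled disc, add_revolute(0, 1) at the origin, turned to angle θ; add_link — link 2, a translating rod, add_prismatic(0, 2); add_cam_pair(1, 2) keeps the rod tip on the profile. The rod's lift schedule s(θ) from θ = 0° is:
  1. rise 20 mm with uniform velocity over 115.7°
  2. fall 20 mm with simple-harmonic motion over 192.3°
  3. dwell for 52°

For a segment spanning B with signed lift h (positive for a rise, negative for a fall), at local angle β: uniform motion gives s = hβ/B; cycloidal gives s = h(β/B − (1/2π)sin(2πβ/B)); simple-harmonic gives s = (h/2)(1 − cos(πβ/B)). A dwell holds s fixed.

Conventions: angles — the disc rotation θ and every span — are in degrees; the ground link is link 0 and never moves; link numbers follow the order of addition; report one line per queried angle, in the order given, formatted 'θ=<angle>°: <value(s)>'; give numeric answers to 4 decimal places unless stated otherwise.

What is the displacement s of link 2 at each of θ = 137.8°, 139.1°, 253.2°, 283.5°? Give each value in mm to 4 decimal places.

seg 1 [0°–115.7°] uniform, h=20: full span → s += 20 → s = 20.0000
seg 2 [115.7°–308°] simple-harmonic, h=-20: θ=137.8° here. β=22.1, B=192.3. -20/2·(1 − cos(π·0.1149)) = -0.6447 → s = 19.3553
seg 2 [115.7°–308°] simple-harmonic, h=-20: θ=139.1° here. β=23.4, B=192.3. -20/2·(1 − cos(π·0.1217)) = -0.7219 → s = 19.2781
seg 2 [115.7°–308°] simple-harmonic, h=-20: θ=253.2° here. β=137.5, B=192.3. -20/2·(1 − cos(π·0.7150)) = -16.2531 → s = 3.7469
seg 2 [115.7°–308°] simple-harmonic, h=-20: θ=283.5° here. β=167.8, B=192.3. -20/2·(1 − cos(π·0.8726)) = -19.2096 → s = 0.7904

θ=137.8°: 19.3553
θ=139.1°: 19.2781
θ=253.2°: 3.7469
θ=283.5°: 0.7904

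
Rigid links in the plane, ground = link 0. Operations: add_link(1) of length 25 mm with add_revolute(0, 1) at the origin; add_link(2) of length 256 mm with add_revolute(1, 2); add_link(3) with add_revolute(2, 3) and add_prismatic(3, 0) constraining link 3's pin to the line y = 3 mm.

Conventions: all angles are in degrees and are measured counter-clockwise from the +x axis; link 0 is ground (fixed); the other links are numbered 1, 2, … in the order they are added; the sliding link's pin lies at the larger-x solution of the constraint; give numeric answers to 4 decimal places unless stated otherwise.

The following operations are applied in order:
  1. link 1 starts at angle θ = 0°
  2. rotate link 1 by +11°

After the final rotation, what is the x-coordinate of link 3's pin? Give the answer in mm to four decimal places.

geometry: r = 25 mm, L = 256 mm, e = 3 mm; θ starts at 0°
rotate link 1 by +11°: θ ← 0° +11° = 11°
crank pin P = (r cos θ, r sin θ) = (24.540680, 4.770225)
h = r sin θ − e = 4.770225 − 3 = 1.770225
x = r cos θ + √(L² − h²) = 24.540680 + 255.993879 = 280.534559

280.5346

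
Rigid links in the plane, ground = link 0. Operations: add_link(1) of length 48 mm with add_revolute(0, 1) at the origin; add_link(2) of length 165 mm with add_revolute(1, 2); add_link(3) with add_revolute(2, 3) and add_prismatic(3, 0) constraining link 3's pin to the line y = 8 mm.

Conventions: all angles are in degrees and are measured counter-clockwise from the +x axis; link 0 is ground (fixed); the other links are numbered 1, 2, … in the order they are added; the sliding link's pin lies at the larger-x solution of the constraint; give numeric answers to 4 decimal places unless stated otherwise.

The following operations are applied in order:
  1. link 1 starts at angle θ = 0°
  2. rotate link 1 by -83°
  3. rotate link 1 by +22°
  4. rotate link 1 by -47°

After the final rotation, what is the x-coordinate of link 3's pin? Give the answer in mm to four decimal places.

geometry: r = 48 mm, L = 165 mm, e = 8 mm; θ starts at 0°
rotate link 1 by -83°: θ ← 0° -83° = -83°
rotate link 1 by +22°: θ ← -83° +22° = -61°
rotate link 1 by -47°: θ ← -61° -47° = -108°
crank pin P = (r cos θ, r sin θ) = (-14.832816, -45.650713)
h = r sin θ − e = -45.650713 − 8 = -53.650713
x = r cos θ + √(L² − h²) = -14.832816 + 156.033974 = 141.201158

141.2012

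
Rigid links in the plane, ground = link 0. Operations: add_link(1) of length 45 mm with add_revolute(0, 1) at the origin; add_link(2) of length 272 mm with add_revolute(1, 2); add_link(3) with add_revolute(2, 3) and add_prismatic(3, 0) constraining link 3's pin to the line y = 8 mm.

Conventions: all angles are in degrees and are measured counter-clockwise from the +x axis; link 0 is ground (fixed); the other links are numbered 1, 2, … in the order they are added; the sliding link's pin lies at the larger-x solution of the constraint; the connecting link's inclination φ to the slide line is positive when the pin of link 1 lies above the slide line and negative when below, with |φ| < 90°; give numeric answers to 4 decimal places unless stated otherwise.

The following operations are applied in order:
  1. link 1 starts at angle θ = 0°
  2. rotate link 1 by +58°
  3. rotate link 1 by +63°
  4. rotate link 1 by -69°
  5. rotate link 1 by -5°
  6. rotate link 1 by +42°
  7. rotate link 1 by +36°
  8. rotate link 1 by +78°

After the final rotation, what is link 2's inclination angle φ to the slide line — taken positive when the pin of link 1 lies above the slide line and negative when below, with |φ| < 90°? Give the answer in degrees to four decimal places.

geometry: r = 45 mm, L = 272 mm, e = 8 mm; θ starts at 0°
rotate link 1 by +58°: θ ← 0° +58° = 58°
rotate link 1 by +63°: θ ← 58° +63° = 121°
rotate link 1 by -69°: θ ← 121° -69° = 52°
rotate link 1 by -5°: θ ← 52° -5° = 47°
rotate link 1 by +42°: θ ← 47° +42° = 89°
rotate link 1 by +36°: θ ← 89° +36° = 125°
rotate link 1 by +78°: θ ← 125° +78° = 203°
h = r sin θ − e = -17.582901 − 8 = -25.582901
sin φ = h / L = -25.582901 / 272 = -0.09405478
φ = arcsin(-0.09405478) = -5.396919°

-5.3969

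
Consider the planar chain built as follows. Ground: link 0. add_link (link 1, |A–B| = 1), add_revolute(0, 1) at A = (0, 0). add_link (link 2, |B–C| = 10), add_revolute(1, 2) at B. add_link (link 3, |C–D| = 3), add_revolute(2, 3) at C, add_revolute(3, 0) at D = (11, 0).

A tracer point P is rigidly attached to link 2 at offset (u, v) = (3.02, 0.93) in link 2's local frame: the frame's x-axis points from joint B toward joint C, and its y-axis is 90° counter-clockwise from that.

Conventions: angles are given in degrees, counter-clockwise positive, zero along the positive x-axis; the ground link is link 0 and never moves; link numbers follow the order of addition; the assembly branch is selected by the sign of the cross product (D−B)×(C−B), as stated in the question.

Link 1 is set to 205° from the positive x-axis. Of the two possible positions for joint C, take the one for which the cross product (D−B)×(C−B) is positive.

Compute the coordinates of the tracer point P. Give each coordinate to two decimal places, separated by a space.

A=(0,0), D=(11.00,0)
B = A + 1.00·(cos205°, sin205°) = (-0.9063, -0.4226)
|BD| = 11.9138
circle(B,10.00) ∩ circle(D,3.00): a=9.7760, h=2.1047
  candidates: C₊=(8.7889,2.0275) cross=25.075; C₋=(8.9382,-2.1792) cross=-25.075
  branch + wants cross > 0 → take C=(8.7889,2.0275) (cross=25.075)
ex = (C−B)/|BC| = (0.9695,0.2450); ey = (-0.2450,0.9695)
P = B + 3.02·ex + 0.93·ey = (1.7938,1.2190)

1.79 1.22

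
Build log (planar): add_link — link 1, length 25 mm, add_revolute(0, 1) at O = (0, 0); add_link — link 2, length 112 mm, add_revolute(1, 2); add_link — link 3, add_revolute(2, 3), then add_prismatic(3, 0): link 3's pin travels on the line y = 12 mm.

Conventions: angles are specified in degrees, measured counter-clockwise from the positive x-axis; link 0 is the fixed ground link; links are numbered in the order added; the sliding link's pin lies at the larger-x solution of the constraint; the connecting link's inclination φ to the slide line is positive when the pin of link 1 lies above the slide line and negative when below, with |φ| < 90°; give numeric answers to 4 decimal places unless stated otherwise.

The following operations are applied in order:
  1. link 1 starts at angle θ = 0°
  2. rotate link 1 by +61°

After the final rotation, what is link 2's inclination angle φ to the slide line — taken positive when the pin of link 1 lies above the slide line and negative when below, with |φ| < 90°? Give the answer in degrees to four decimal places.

geometry: r = 25 mm, L = 112 mm, e = 12 mm; θ starts at 0°
rotate link 1 by +61°: θ ← 0° +61° = 61°
h = r sin θ − e = 21.865493 − 12 = 9.865493
sin φ = h / L = 9.865493 / 112 = 0.08808476
φ = arcsin(0.08808476) = 5.053434°

5.0534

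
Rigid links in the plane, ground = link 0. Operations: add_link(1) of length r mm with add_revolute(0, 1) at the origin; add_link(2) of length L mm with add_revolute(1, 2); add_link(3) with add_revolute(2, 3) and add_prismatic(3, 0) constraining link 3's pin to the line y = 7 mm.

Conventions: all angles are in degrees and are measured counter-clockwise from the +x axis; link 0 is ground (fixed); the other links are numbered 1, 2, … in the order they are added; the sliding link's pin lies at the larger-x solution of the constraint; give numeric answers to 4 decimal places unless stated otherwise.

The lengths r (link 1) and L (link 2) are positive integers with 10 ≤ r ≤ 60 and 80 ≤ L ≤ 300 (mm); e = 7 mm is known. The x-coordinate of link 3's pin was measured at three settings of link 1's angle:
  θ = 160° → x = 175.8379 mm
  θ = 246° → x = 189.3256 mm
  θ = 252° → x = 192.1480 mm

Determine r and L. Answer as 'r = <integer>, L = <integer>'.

constraint per measurement: (x − r cos θ)² + (r sin θ − e)² = L²
subtracting the θ₁ and θ₂ equations cancels the r² and L² terms:
r = (x₁² − x₂²) / (2[(x₁cos θ₁ + e sin θ₁) − (x₂cos θ₂ + e sin θ₂)]) = 31.0000 → r = 31
L² = (x₁ − r cos θ₁)² + (r sin θ₁ − e)² = 42025.0121 → L = 205.0000 → L = 205
check at θ₃=252°: x = 192.1480 (printed 192.1480) ✓

r = 31, L = 205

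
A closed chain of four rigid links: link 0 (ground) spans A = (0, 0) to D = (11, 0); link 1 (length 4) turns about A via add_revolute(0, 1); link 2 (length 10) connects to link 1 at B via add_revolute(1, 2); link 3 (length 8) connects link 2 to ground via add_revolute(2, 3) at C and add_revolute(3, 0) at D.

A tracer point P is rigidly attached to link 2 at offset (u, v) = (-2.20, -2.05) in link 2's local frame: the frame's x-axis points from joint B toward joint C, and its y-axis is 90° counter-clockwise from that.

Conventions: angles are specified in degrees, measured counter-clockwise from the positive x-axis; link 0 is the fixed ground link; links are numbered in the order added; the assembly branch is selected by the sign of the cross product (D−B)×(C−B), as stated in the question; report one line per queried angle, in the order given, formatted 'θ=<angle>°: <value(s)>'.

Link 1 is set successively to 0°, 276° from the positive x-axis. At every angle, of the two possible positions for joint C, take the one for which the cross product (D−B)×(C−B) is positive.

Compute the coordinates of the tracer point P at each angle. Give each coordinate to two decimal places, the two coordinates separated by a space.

A=(0,0), D=(11.00,0)
θ=0°: B = A + 4.00·(cos0°, sin0°) = (4.0000, 0.0000)
θ=0°: |BD| = 7.0000
θ=0°: circle(B,10.00) ∩ circle(D,8.00): a=6.0714, h=7.9459
θ=0°:   candidates: C₊=(10.0714,7.9459) cross=55.621; C₋=(10.0714,-7.9459) cross=-55.621
θ=0°:   branch + wants cross > 0 → take C=(10.0714,7.9459) (cross=55.621)
θ=0°: ex = (C−B)/|BC| = (0.6071,0.7946); ey = (-0.7946,0.6071)
θ=0°: P = B + -2.20·ex + -2.05·ey = (4.2932,-2.9927)
θ=276°: B = A + 4.00·(cos276°, sin276°) = (0.4181, -3.9781)
θ=276°: |BD| = 11.3049
θ=276°: circle(B,10.00) ∩ circle(D,8.00): a=7.2447, h=6.8931
θ=276°:   candidates: C₊=(4.7738,5.0234) cross=77.926; C₋=(9.6250,-7.8810) cross=-77.926
θ=276°:   branch + wants cross > 0 → take C=(4.7738,5.0234) (cross=77.926)
θ=276°: ex = (C−B)/|BC| = (0.4356,0.9002); ey = (-0.9002,0.4356)
θ=276°: P = B + -2.20·ex + -2.05·ey = (1.3052,-6.8513)

θ=0°: 4.29 -2.99
θ=276°: 1.31 -6.85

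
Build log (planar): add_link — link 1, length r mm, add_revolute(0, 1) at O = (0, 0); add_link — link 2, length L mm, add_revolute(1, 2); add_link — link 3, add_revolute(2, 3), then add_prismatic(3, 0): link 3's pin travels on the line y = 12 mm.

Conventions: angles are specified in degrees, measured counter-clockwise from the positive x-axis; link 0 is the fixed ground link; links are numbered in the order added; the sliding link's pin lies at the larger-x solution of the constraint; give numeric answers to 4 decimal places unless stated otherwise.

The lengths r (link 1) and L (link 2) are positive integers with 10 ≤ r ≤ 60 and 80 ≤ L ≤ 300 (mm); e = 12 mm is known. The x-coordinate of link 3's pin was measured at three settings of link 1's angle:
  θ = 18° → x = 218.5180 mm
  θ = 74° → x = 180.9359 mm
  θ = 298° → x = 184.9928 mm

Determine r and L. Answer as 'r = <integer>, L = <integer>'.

constraint per measurement: (x − r cos θ)² + (r sin θ − e)² = L²
subtracting the θ₁ and θ₂ equations cancels the r² and L² terms:
r = (x₁² − x₂²) / (2[(x₁cos θ₁ + e sin θ₁) − (x₂cos θ₂ + e sin θ₂)]) = 49.9999 → r = 50
L² = (x₁ − r cos θ₁)² + (r sin θ₁ − e)² = 29240.9991 → L = 171.0000 → L = 171
check at θ₃=298°: x = 184.9928 (printed 184.9928) ✓

r = 50, L = 171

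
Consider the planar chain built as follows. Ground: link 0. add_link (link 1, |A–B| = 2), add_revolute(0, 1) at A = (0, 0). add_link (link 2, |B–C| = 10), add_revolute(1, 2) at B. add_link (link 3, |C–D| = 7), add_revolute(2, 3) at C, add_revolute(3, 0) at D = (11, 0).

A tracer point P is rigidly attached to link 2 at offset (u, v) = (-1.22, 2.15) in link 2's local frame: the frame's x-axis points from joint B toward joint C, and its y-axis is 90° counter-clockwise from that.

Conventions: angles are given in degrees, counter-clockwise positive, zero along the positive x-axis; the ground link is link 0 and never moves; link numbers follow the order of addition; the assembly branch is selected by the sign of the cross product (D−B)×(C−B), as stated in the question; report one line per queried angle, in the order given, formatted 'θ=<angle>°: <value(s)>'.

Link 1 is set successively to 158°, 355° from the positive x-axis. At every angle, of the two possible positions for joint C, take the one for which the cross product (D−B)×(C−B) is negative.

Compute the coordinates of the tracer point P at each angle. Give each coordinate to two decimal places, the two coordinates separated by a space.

A=(0,0), D=(11.00,0)
θ=158°: B = A + 2.00·(cos158°, sin158°) = (-1.8544, 0.7492)
θ=158°: |BD| = 12.8762
θ=158°: circle(B,10.00) ∩ circle(D,7.00): a=8.4185, h=5.3971
θ=158°:   candidates: C₊=(6.8639,5.6474) cross=69.494; C₋=(6.2358,-5.1286) cross=-69.494
θ=158°:   branch - wants cross < 0 → take C=(6.2358,-5.1286) (cross=-69.494)
θ=158°: ex = (C−B)/|BC| = (0.8090,-0.5878); ey = (0.5878,0.8090)
θ=158°: P = B + -1.22·ex + 2.15·ey = (-1.5776,3.2057)
θ=355°: B = A + 2.00·(cos355°, sin355°) = (1.9924, -0.1743)
θ=355°: |BD| = 9.0093
θ=355°: circle(B,10.00) ∩ circle(D,7.00): a=7.3351, h=6.7968
θ=355°:   candidates: C₊=(9.1946,6.7632) cross=61.235; C₋=(9.4576,-6.8280) cross=-61.235
θ=355°:   branch - wants cross < 0 → take C=(9.4576,-6.8280) (cross=-61.235)
θ=355°: ex = (C−B)/|BC| = (0.7465,-0.6654); ey = (0.6654,0.7465)
θ=355°: P = B + -1.22·ex + 2.15·ey = (2.5122,2.2424)

θ=158°: -1.58 3.21
θ=355°: 2.51 2.24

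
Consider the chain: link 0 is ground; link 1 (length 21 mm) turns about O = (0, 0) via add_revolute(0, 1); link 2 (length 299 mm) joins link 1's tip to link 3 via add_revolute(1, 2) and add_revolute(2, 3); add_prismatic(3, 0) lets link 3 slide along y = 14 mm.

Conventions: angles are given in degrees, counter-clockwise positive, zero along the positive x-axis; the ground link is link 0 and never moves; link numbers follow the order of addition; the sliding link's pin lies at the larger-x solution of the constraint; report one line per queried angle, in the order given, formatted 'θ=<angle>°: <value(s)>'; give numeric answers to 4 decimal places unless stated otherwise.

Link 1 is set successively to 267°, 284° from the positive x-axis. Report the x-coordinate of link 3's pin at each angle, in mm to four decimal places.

geometry: r = 21 mm, L = 299 mm, e = 14 mm
θ=267°: crank pin P = (r cos θ, r sin θ) = (-1.099055, -20.971220)
θ=267°: h = r sin θ − e = -20.971220 − 14 = -34.971220
θ=267°: x = r cos θ + √(L² − h²) = -1.099055 + 296.947830 = 295.848775
θ=284°: crank pin P = (r cos θ, r sin θ) = (5.080360, -20.376210)
θ=284°: h = r sin θ − e = -20.376210 − 14 = -34.376210
θ=284°: x = r cos θ + √(L² − h²) = 5.080360 + 297.017299 = 302.097659

θ=267°: 295.8488
θ=284°: 302.0977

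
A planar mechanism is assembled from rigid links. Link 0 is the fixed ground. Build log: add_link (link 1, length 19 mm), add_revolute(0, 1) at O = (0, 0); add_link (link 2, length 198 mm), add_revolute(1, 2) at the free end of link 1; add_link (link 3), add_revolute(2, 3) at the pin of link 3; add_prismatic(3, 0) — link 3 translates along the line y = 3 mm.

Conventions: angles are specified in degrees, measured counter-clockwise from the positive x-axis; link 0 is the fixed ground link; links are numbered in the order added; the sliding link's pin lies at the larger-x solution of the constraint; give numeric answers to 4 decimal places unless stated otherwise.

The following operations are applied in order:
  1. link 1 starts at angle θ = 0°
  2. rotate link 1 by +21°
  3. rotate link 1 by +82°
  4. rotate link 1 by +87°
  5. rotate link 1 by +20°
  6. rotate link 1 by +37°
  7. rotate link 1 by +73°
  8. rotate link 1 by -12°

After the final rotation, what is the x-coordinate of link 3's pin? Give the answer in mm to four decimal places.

geometry: r = 19 mm, L = 198 mm, e = 3 mm; θ starts at 0°
rotate link 1 by +21°: θ ← 0° +21° = 21°
rotate link 1 by +82°: θ ← 21° +82° = 103°
rotate link 1 by +87°: θ ← 103° +87° = 190°
rotate link 1 by +20°: θ ← 190° +20° = 210°
rotate link 1 by +37°: θ ← 210° +37° = 247°
rotate link 1 by +73°: θ ← 247° +73° = 320°
rotate link 1 by -12°: θ ← 320° -12° = 308°
crank pin P = (r cos θ, r sin θ) = (11.697568, -14.972204)
h = r sin θ − e = -14.972204 − 3 = -17.972204
x = r cos θ + √(L² − h²) = 11.697568 + 197.182656 = 208.880224

208.8802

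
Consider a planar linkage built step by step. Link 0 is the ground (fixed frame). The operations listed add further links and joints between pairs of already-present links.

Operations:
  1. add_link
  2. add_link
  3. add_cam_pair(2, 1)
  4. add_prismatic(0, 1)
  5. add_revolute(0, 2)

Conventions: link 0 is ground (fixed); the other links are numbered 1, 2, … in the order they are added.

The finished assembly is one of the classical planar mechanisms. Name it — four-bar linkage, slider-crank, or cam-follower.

links: 3 (incl. ground); joints: 1 revolute, 1 prismatic, 1 higher (cam) pair, forming one closed loop
3 links, revolute + prismatic + higher pair in one loop → cam-follower

cam-follower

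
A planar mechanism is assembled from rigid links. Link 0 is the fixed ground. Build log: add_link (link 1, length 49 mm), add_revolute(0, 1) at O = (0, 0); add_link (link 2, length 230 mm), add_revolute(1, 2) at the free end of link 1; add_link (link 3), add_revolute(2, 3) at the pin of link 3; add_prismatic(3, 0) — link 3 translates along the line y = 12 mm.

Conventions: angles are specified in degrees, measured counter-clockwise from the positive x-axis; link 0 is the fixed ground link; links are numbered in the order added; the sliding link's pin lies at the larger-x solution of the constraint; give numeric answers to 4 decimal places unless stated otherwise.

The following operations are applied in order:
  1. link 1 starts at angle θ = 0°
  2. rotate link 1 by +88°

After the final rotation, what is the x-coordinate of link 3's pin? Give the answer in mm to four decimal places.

geometry: r = 49 mm, L = 230 mm, e = 12 mm; θ starts at 0°
rotate link 1 by +88°: θ ← 0° +88° = 88°
crank pin P = (r cos θ, r sin θ) = (1.710075, 48.970151)
h = r sin θ − e = 48.970151 − 12 = 36.970151
x = r cos θ + √(L² − h²) = 1.710075 + 227.009268 = 228.719344

228.7193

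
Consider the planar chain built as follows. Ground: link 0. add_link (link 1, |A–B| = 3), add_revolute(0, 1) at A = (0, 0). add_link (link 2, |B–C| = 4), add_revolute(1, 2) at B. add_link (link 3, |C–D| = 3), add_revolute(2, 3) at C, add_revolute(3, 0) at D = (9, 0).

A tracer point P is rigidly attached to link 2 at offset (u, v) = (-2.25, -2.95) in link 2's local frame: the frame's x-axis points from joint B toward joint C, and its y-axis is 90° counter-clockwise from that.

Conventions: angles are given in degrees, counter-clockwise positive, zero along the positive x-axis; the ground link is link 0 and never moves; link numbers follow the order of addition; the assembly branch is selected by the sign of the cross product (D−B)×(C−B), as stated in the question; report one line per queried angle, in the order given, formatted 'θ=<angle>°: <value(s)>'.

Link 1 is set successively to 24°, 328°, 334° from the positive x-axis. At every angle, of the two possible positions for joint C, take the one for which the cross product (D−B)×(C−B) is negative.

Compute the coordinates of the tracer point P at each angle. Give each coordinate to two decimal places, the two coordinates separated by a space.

A=(0,0), D=(9.00,0)
θ=24°: B = A + 3.00·(cos24°, sin24°) = (2.7406, 1.2202)
θ=24°: |BD| = 6.3772
θ=24°: circle(B,4.00) ∩ circle(D,3.00): a=3.7374, h=1.4254
θ=24°:   candidates: C₊=(6.6817,1.9041) cross=9.090; C₋=(6.1363,-0.8939) cross=-9.090
θ=24°:   branch - wants cross < 0 → take C=(6.1363,-0.8939) (cross=-9.090)
θ=24°: ex = (C−B)/|BC| = (0.8489,-0.5285); ey = (0.5285,0.8489)
θ=24°: P = B + -2.25·ex + -2.95·ey = (-0.7286,-0.0949)
θ=328°: B = A + 3.00·(cos328°, sin328°) = (2.5441, -1.5898)
θ=328°: |BD| = 6.6487
θ=328°: circle(B,4.00) ∩ circle(D,3.00): a=3.8508, h=1.0824
θ=328°:   candidates: C₊=(6.0244,0.3820) cross=7.196; C₋=(6.5420,-1.7200) cross=-7.196
θ=328°:   branch - wants cross < 0 → take C=(6.5420,-1.7200) (cross=-7.196)
θ=328°: ex = (C−B)/|BC| = (0.9995,-0.0326); ey = (0.0326,0.9995)
θ=328°: P = B + -2.25·ex + -2.95·ey = (0.1993,-4.4649)
θ=334°: B = A + 3.00·(cos334°, sin334°) = (2.6964, -1.3151)
θ=334°: |BD| = 6.4393
θ=334°: circle(B,4.00) ∩ circle(D,3.00): a=3.7632, h=1.3558
θ=334°:   candidates: C₊=(6.1034,0.7807) cross=8.731; C₋=(6.6572,-1.8738) cross=-8.731
θ=334°:   branch - wants cross < 0 → take C=(6.6572,-1.8738) (cross=-8.731)
θ=334°: ex = (C−B)/|BC| = (0.9902,-0.1397); ey = (0.1397,0.9902)
θ=334°: P = B + -2.25·ex + -2.95·ey = (0.0564,-3.9219)

θ=24°: -0.73 -0.09
θ=328°: 0.20 -4.46
θ=334°: 0.06 -3.92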